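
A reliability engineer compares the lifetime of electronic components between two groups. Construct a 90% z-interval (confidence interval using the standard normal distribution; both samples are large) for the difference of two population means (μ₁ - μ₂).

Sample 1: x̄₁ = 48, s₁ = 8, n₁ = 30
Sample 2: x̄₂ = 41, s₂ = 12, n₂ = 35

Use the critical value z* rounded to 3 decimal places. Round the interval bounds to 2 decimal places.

Both samples are large (n₁ = 30 ≥ 30, n₂ = 35 ≥ 30), so a z-interval for the difference of means applies.

Point estimate: x̄₁ - x̄₂ = 48 - 41 = 7

Standard error: SE = √(s₁²/n₁ + s₂²/n₂)
= √(8²/30 + 12²/35)
= √(2.133333 + 4.114286)
= 2.499524

For 90% confidence, z* = 1.645 (from standard normal table)
Margin of error: E = z* × SE = 1.645 × 2.499524 = 4.1117

Z-interval: (x̄₁ - x̄₂) ± E = 7 ± 4.1117 = (2.8883, 11.1117)

Rounded to 2 decimal places:

(2.89, 11.11)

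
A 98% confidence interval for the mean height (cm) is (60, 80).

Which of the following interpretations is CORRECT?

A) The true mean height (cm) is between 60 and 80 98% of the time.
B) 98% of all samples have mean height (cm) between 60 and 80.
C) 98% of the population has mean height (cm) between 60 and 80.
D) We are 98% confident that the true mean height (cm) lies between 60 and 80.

A confidence interval represents our confidence in the procedure, not a probability statement about the parameter.

Key concept: If we repeated this sampling process many times and computed a 98% CI each time, about 98% of those intervals would contain the true population parameter.

For this specific interval (60, 80):
- Midpoint (point estimate): 70
- Margin of error: 10

The correct interpretation is the one stating confidence that the true parameter lies in the interval — option D.

D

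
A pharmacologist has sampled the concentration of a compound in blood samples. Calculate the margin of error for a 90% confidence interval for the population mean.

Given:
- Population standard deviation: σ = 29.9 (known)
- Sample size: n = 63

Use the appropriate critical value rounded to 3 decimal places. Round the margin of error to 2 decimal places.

The population standard deviation σ is known, so use the z-interval margin of error formula.

For 90% confidence, z* = 1.645 (from standard normal table)

Margin of error formula for z-interval: E = z* × σ/√n

E = 1.645 × 29.9/√63
  = 1.645 × 3.767046
  = 6.1968

Rounded to 2 decimal places:

6.20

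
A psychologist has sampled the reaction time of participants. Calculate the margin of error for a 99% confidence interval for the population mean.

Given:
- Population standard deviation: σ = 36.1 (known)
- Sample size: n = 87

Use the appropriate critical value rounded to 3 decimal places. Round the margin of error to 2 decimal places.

The population standard deviation σ is known, so use the z-interval margin of error formula.

For 99% confidence, z* = 2.576 (from standard normal table)

Margin of error formula for z-interval: E = z* × σ/√n

E = 2.576 × 36.1/√87
  = 2.576 × 3.870326
  = 9.9700

Rounded to 2 decimal places:

9.97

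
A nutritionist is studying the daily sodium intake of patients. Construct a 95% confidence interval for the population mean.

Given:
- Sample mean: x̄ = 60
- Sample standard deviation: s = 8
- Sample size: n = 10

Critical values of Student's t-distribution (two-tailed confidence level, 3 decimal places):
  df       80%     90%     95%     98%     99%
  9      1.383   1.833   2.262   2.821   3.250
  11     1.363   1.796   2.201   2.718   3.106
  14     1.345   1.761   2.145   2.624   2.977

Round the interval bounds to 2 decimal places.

The population standard deviation σ is unknown (only the sample standard deviation s is given), so use a t-interval with df = n - 1 = 10 - 1 = 9.

For 95% confidence with df = 9, t* = 2.262 (from t-table)

Standard error: SE = s/√n = 8/√10 = 2.529822

Margin of error: E = t* × SE = 2.262 × 2.529822 = 5.7225

T-interval: x̄ ± E = 60 ± 5.7225 = (54.2775, 65.7225)

Rounded to 2 decimal places:

(54.28, 65.72)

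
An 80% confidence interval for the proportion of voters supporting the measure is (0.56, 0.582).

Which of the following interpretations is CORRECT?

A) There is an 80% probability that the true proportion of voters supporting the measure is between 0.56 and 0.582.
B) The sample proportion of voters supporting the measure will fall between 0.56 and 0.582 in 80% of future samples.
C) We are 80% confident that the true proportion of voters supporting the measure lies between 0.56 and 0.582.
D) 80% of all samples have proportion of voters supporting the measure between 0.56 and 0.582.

A confidence interval represents our confidence in the procedure, not a probability statement about the parameter.

Key concept: If we repeated this sampling process many times and computed an 80% CI each time, about 80% of those intervals would contain the true population parameter.

For this specific interval (0.56, 0.582):
- Midpoint (point estimate): 0.571
- Margin of error: 0.011

The correct interpretation is the one stating confidence that the true parameter lies in the interval — option C.

C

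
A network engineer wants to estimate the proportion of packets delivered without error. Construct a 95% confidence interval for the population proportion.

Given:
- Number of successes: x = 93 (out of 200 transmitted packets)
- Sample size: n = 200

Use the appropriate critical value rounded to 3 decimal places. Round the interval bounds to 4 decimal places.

Sample proportion: p̂ = 93/200 = 0.465000

Check conditions for normal approximation:
  np̂ = 93 ≥ 10 ✓
  n(1-p̂) = 107 ≥ 10 ✓

The sample is large enough, so use a z-interval (normal approximation) for the proportion.

For 95% confidence, z* = 1.96 (from standard normal table)

Standard error: SE = √(p̂(1-p̂)/n) = √(0.465000×0.535000/200) = 0.03526861

Margin of error: E = z* × SE = 1.96 × 0.03526861 = 0.069126

Z-interval: p̂ ± E = 0.465000 ± 0.069126 = (0.395874, 0.534126)

Rounded to 4 decimal places:

(0.3959, 0.5341)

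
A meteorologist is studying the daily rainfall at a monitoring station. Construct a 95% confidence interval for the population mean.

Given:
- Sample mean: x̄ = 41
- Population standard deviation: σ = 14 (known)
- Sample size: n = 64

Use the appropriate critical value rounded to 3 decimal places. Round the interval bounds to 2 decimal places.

The population standard deviation σ is known, so use a z-interval (standard normal critical value).

For 95% confidence, z* = 1.96 (from standard normal table)

Standard error: SE = σ/√n = 14/√64 = 1.750000

Margin of error: E = z* × SE = 1.96 × 1.750000 = 3.4300

Z-interval: x̄ ± E = 41 ± 3.4300 = (37.5700, 44.4300)

Rounded to 2 decimal places:

(37.57, 44.43)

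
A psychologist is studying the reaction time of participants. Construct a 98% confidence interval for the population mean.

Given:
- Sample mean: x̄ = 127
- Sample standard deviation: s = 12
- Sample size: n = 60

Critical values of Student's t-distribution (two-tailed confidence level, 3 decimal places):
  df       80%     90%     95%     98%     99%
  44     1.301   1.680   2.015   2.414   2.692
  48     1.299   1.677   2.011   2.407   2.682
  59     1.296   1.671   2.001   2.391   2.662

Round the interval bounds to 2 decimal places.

The population standard deviation σ is unknown (only the sample standard deviation s is given), so use a t-interval with df = n - 1 = 60 - 1 = 59.

For 98% confidence with df = 59, t* = 2.391 (from t-table)

Standard error: SE = s/√n = 12/√60 = 1.549193

Margin of error: E = t* × SE = 2.391 × 1.549193 = 3.7041

T-interval: x̄ ± E = 127 ± 3.7041 = (123.2959, 130.7041)

Rounded to 2 decimal places:

(123.30, 130.70)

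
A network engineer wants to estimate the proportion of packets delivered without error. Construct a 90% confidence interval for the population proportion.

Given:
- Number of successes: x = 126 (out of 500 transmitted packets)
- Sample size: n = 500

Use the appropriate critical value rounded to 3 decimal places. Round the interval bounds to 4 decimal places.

Sample proportion: p̂ = 126/500 = 0.252000

Check conditions for normal approximation:
  np̂ = 126 ≥ 10 ✓
  n(1-p̂) = 374 ≥ 10 ✓

The sample is large enough, so use a z-interval (normal approximation) for the proportion.

For 90% confidence, z* = 1.645 (from standard normal table)

Standard error: SE = √(p̂(1-p̂)/n) = √(0.252000×0.748000/500) = 0.01941628

Margin of error: E = z* × SE = 1.645 × 0.01941628 = 0.031940

Z-interval: p̂ ± E = 0.252000 ± 0.031940 = (0.220060, 0.283940)

Rounded to 4 decimal places:

(0.2201, 0.2839)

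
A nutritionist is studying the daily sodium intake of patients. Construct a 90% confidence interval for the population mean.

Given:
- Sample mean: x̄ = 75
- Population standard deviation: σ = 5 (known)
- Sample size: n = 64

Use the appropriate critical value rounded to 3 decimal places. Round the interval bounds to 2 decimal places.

The population standard deviation σ is known, so use a z-interval (standard normal critical value).

For 90% confidence, z* = 1.645 (from standard normal table)

Standard error: SE = σ/√n = 5/√64 = 0.625000

Margin of error: E = z* × SE = 1.645 × 0.625000 = 1.0281

Z-interval: x̄ ± E = 75 ± 1.0281 = (73.9719, 76.0281)

Rounded to 2 decimal places:

(73.97, 76.03)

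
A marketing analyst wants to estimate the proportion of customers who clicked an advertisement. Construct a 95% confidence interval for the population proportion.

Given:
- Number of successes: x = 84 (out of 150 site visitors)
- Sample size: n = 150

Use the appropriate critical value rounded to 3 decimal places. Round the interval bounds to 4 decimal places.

Sample proportion: p̂ = 84/150 = 0.560000

Check conditions for normal approximation:
  np̂ = 84 ≥ 10 ✓
  n(1-p̂) = 66 ≥ 10 ✓

The sample is large enough, so use a z-interval (normal approximation) for the proportion.

For 95% confidence, z* = 1.96 (from standard normal table)

Standard error: SE = √(p̂(1-p̂)/n) = √(0.560000×0.440000/150) = 0.04052982

Margin of error: E = z* × SE = 1.96 × 0.04052982 = 0.079438

Z-interval: p̂ ± E = 0.560000 ± 0.079438 = (0.480562, 0.639438)

Rounded to 4 decimal places:

(0.4806, 0.6394)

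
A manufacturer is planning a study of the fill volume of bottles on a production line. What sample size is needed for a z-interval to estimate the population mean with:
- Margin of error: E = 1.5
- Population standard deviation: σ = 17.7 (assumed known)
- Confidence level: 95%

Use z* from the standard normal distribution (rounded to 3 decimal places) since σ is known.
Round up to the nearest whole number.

Using z* since population σ is known (z-interval formula).

For 95% confidence, z* = 1.96 (from standard normal table)

Sample size formula for z-interval: n = (z*σ/E)²

n = (1.96 × 17.7 / 1.5)²
  = (23.128000)²
  = 534.9044

Round up to the nearest whole number: n = 535

535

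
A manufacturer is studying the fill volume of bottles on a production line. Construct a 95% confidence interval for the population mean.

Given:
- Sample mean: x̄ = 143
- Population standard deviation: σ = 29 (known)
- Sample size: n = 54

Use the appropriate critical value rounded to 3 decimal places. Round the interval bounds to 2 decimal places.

The population standard deviation σ is known, so use a z-interval (standard normal critical value).

For 95% confidence, z* = 1.96 (from standard normal table)

Standard error: SE = σ/√n = 29/√54 = 3.946400

Margin of error: E = z* × SE = 1.96 × 3.946400 = 7.7349

Z-interval: x̄ ± E = 143 ± 7.7349 = (135.2651, 150.7349)

Rounded to 2 decimal places:

(135.27, 150.73)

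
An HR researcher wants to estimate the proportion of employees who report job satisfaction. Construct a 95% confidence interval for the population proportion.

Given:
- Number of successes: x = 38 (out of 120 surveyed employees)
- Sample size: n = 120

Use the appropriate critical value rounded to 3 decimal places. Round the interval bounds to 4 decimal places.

Sample proportion: p̂ = 38/120 = 0.316667

Check conditions for normal approximation:
  np̂ = 38 ≥ 10 ✓
  n(1-p̂) = 82 ≥ 10 ✓

The sample is large enough, so use a z-interval (normal approximation) for the proportion.

For 95% confidence, z* = 1.96 (from standard normal table)

Standard error: SE = √(p̂(1-p̂)/n) = √(0.316667×0.683333/120) = 0.04246458

Margin of error: E = z* × SE = 1.96 × 0.04246458 = 0.083231

Z-interval: p̂ ± E = 0.316667 ± 0.083231 = (0.233436, 0.399897)

Rounded to 4 decimal places:

(0.2334, 0.3999)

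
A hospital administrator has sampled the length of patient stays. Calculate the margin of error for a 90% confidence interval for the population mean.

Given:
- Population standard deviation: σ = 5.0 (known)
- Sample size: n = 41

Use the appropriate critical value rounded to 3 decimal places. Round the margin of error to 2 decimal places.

The population standard deviation σ is known, so use the z-interval margin of error formula.

For 90% confidence, z* = 1.645 (from standard normal table)

Margin of error formula for z-interval: E = z* × σ/√n

E = 1.645 × 5.0/√41
  = 1.645 × 0.780869
  = 1.2845

Rounded to 2 decimal places:

1.28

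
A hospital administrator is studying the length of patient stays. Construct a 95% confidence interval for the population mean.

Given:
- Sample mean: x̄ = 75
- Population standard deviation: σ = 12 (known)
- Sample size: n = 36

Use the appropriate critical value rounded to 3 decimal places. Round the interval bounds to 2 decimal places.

The population standard deviation σ is known, so use a z-interval (standard normal critical value).

For 95% confidence, z* = 1.96 (from standard normal table)

Standard error: SE = σ/√n = 12/√36 = 2.000000

Margin of error: E = z* × SE = 1.96 × 2.000000 = 3.9200

Z-interval: x̄ ± E = 75 ± 3.9200 = (71.0800, 78.9200)

Rounded to 2 decimal places:

(71.08, 78.92)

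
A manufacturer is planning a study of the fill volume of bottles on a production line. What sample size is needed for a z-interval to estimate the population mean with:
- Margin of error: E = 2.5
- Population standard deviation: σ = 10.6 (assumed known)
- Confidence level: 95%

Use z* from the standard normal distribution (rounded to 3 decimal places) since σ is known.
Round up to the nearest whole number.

Using z* since population σ is known (z-interval formula).

For 95% confidence, z* = 1.96 (from standard normal table)

Sample size formula for z-interval: n = (z*σ/E)²

n = (1.96 × 10.6 / 2.5)²
  = (8.310400)²
  = 69.0627

Round up to the nearest whole number: n = 70

70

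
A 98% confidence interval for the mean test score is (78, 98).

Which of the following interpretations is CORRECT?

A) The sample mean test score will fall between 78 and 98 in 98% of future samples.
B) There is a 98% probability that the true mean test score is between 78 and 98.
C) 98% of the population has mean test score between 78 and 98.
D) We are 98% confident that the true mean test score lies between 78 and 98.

A confidence interval represents our confidence in the procedure, not a probability statement about the parameter.

Key concept: If we repeated this sampling process many times and computed a 98% CI each time, about 98% of those intervals would contain the true population parameter.

For this specific interval (78, 98):
- Midpoint (point estimate): 88
- Margin of error: 10

The correct interpretation is the one stating confidence that the true parameter lies in the interval — option D.

D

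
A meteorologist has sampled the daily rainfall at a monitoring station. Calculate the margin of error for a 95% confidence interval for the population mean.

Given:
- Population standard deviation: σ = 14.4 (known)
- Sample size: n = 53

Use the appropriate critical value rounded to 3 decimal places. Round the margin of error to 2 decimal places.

The population standard deviation σ is known, so use the z-interval margin of error formula.

For 95% confidence, z* = 1.96 (from standard normal table)

Margin of error formula for z-interval: E = z* × σ/√n

E = 1.96 × 14.4/√53
  = 1.96 × 1.977992
  = 3.8769

Rounded to 2 decimal places:

3.88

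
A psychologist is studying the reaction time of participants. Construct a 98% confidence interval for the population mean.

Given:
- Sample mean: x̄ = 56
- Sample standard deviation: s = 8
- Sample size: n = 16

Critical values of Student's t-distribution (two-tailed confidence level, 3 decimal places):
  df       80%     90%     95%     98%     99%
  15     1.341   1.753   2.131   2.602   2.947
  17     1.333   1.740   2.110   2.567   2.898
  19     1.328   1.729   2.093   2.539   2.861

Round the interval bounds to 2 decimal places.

The population standard deviation σ is unknown (only the sample standard deviation s is given), so use a t-interval with df = n - 1 = 16 - 1 = 15.

For 98% confidence with df = 15, t* = 2.602 (from t-table)

Standard error: SE = s/√n = 8/√16 = 2.000000

Margin of error: E = t* × SE = 2.602 × 2.000000 = 5.2040

T-interval: x̄ ± E = 56 ± 5.2040 = (50.7960, 61.2040)

Rounded to 2 decimal places:

(50.80, 61.20)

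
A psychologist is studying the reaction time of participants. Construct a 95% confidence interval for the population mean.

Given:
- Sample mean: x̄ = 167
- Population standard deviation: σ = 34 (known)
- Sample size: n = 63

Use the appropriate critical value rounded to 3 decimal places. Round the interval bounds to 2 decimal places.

The population standard deviation σ is known, so use a z-interval (standard normal critical value).

For 95% confidence, z* = 1.96 (from standard normal table)

Standard error: SE = σ/√n = 34/√63 = 4.283597

Margin of error: E = z* × SE = 1.96 × 4.283597 = 8.3959

Z-interval: x̄ ± E = 167 ± 8.3959 = (158.6041, 175.3959)

Rounded to 2 decimal places:

(158.60, 175.40)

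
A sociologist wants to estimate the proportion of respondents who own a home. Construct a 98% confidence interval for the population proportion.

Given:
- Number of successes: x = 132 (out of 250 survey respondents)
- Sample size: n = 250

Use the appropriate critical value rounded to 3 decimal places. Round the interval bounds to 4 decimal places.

Sample proportion: p̂ = 132/250 = 0.528000

Check conditions for normal approximation:
  np̂ = 132 ≥ 10 ✓
  n(1-p̂) = 118 ≥ 10 ✓

The sample is large enough, so use a z-interval (normal approximation) for the proportion.

For 98% confidence, z* = 2.326 (from standard normal table)

Standard error: SE = √(p̂(1-p̂)/n) = √(0.528000×0.472000/250) = 0.03157315

Margin of error: E = z* × SE = 2.326 × 0.03157315 = 0.073439

Z-interval: p̂ ± E = 0.528000 ± 0.073439 = (0.454561, 0.601439)

Rounded to 4 decimal places:

(0.4546, 0.6014)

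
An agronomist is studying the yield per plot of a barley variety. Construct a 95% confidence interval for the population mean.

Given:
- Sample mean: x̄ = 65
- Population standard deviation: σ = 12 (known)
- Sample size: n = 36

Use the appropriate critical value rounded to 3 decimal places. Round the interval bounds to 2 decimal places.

The population standard deviation σ is known, so use a z-interval (standard normal critical value).

For 95% confidence, z* = 1.96 (from standard normal table)

Standard error: SE = σ/√n = 12/√36 = 2.000000

Margin of error: E = z* × SE = 1.96 × 2.000000 = 3.9200

Z-interval: x̄ ± E = 65 ± 3.9200 = (61.0800, 68.9200)

Rounded to 2 decimal places:

(61.08, 68.92)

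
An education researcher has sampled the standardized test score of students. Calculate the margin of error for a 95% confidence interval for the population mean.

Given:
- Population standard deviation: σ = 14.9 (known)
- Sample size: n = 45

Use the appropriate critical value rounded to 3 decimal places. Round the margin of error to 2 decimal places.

The population standard deviation σ is known, so use the z-interval margin of error formula.

For 95% confidence, z* = 1.96 (from standard normal table)

Margin of error formula for z-interval: E = z* × σ/√n

E = 1.96 × 14.9/√45
  = 1.96 × 2.221161
  = 4.3535

Rounded to 2 decimal places:

4.35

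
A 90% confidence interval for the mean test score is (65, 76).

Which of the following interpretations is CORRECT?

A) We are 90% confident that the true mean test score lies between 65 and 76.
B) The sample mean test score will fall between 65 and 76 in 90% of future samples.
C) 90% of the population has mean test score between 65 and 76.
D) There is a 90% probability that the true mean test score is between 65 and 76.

A confidence interval represents our confidence in the procedure, not a probability statement about the parameter.

Key concept: If we repeated this sampling process many times and computed a 90% CI each time, about 90% of those intervals would contain the true population parameter.

For this specific interval (65, 76):
- Midpoint (point estimate): 70.5
- Margin of error: 5.5

The correct interpretation is the one stating confidence that the true parameter lies in the interval — option A.

A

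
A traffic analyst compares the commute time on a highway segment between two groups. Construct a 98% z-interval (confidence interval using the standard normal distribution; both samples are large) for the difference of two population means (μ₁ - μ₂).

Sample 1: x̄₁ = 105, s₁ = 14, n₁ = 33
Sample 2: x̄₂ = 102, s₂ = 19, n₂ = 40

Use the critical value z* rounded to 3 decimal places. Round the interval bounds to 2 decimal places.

Both samples are large (n₁ = 33 ≥ 30, n₂ = 40 ≥ 30), so a z-interval for the difference of means applies.

Point estimate: x̄₁ - x̄₂ = 105 - 102 = 3

Standard error: SE = √(s₁²/n₁ + s₂²/n₂)
= √(14²/33 + 19²/40)
= √(5.939394 + 9.025000)
= 3.868384

For 98% confidence, z* = 2.326 (from standard normal table)
Margin of error: E = z* × SE = 2.326 × 3.868384 = 8.9979

Z-interval: (x̄₁ - x̄₂) ± E = 3 ± 8.9979 = (-5.9979, 11.9979)

Rounded to 2 decimal places:

(-6.00, 12.00)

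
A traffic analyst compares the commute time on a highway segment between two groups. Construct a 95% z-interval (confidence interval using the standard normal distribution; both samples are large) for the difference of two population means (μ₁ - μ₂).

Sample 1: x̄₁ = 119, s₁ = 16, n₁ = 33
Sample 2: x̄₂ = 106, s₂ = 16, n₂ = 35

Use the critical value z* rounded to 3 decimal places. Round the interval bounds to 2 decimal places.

Both samples are large (n₁ = 33 ≥ 30, n₂ = 35 ≥ 30), so a z-interval for the difference of means applies.

Point estimate: x̄₁ - x̄₂ = 119 - 106 = 13

Standard error: SE = √(s₁²/n₁ + s₂²/n₂)
= √(16²/33 + 16²/35)
= √(7.757576 + 7.314286)
= 3.882250

For 95% confidence, z* = 1.96 (from standard normal table)
Margin of error: E = z* × SE = 1.96 × 3.882250 = 7.6092

Z-interval: (x̄₁ - x̄₂) ± E = 13 ± 7.6092 = (5.3908, 20.6092)

Rounded to 2 decimal places:

(5.39, 20.61)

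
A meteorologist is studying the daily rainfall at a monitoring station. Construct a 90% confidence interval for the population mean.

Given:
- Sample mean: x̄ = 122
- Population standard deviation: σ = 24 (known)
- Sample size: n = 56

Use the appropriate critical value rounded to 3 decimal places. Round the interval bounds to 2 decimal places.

The population standard deviation σ is known, so use a z-interval (standard normal critical value).

For 90% confidence, z* = 1.645 (from standard normal table)

Standard error: SE = σ/√n = 24/√56 = 3.207135

Margin of error: E = z* × SE = 1.645 × 3.207135 = 5.2757

Z-interval: x̄ ± E = 122 ± 5.2757 = (116.7243, 127.2757)

Rounded to 2 decimal places:

(116.72, 127.28)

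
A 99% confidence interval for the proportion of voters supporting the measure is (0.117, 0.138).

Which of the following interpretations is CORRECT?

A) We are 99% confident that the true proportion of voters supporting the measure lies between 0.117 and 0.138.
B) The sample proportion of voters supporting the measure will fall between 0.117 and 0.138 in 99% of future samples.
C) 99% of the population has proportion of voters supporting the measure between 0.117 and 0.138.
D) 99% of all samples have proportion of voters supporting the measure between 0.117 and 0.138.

A confidence interval represents our confidence in the procedure, not a probability statement about the parameter.

Key concept: If we repeated this sampling process many times and computed a 99% CI each time, about 99% of those intervals would contain the true population parameter.

For this specific interval (0.117, 0.138):
- Midpoint (point estimate): 0.1275
- Margin of error: 0.0105

The correct interpretation is the one stating confidence that the true parameter lies in the interval — option A.

A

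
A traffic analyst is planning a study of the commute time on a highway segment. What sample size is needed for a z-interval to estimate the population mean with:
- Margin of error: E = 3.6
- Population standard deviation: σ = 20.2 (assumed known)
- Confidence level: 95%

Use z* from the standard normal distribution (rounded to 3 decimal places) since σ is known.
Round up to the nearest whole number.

Using z* since population σ is known (z-interval formula).

For 95% confidence, z* = 1.96 (from standard normal table)

Sample size formula for z-interval: n = (z*σ/E)²

n = (1.96 × 20.2 / 3.6)²
  = (10.997778)²
  = 120.9511

Round up to the nearest whole number: n = 121

121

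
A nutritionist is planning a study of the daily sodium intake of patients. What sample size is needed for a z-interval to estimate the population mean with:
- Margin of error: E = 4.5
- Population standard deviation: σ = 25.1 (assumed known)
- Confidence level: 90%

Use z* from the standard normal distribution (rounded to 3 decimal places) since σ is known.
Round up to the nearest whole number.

Using z* since population σ is known (z-interval formula).

For 90% confidence, z* = 1.645 (from standard normal table)

Sample size formula for z-interval: n = (z*σ/E)²

n = (1.645 × 25.1 / 4.5)²
  = (9.175444)²
  = 84.1888

Round up to the nearest whole number: n = 85

85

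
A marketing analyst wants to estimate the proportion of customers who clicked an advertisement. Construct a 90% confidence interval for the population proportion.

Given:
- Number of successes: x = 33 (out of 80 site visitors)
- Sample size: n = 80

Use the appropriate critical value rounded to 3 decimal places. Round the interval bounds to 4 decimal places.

Sample proportion: p̂ = 33/80 = 0.412500

Check conditions for normal approximation:
  np̂ = 33 ≥ 10 ✓
  n(1-p̂) = 47 ≥ 10 ✓

The sample is large enough, so use a z-interval (normal approximation) for the proportion.

For 90% confidence, z* = 1.645 (from standard normal table)

Standard error: SE = √(p̂(1-p̂)/n) = √(0.412500×0.587500/80) = 0.05503905

Margin of error: E = z* × SE = 1.645 × 0.05503905 = 0.090539

Z-interval: p̂ ± E = 0.412500 ± 0.090539 = (0.321961, 0.503039)

Rounded to 4 decimal places:

(0.3220, 0.5030)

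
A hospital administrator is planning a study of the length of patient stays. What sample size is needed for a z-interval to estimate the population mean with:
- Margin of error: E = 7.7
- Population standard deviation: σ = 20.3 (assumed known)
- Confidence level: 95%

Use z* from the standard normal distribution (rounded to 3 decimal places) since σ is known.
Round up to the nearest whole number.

Using z* since population σ is known (z-interval formula).

For 95% confidence, z* = 1.96 (from standard normal table)

Sample size formula for z-interval: n = (z*σ/E)²

n = (1.96 × 20.3 / 7.7)²
  = (5.167273)²
  = 26.7007

Round up to the nearest whole number: n = 27

27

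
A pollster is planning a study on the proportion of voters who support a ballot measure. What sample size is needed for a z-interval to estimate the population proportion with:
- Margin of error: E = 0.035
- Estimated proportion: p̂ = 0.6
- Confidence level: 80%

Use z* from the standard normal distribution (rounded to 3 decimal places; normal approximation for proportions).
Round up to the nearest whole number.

Using z* for proportion z-interval (normal approximation).

For 80% confidence, z* = 1.282 (from standard normal table)

Sample size formula for proportion z-interval: n = z*²p̂(1-p̂)/E²

n = 1.282² × 0.6 × 0.4 / 0.035²
  = 1.643524 × 0.24 / 0.001225
  = 321.9965

Round up to the nearest whole number: n = 322

322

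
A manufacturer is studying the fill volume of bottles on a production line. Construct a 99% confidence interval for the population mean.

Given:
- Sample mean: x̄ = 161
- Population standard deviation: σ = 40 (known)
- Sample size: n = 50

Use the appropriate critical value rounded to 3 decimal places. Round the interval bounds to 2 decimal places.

The population standard deviation σ is known, so use a z-interval (standard normal critical value).

For 99% confidence, z* = 2.576 (from standard normal table)

Standard error: SE = σ/√n = 40/√50 = 5.656854

Margin of error: E = z* × SE = 2.576 × 5.656854 = 14.5721

Z-interval: x̄ ± E = 161 ± 14.5721 = (146.4279, 175.5721)

Rounded to 2 decimal places:

(146.43, 175.57)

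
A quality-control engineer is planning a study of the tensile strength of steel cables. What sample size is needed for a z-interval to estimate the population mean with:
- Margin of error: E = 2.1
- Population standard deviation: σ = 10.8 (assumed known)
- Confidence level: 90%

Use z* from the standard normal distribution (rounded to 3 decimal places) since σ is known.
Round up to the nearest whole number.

Using z* since population σ is known (z-interval formula).

For 90% confidence, z* = 1.645 (from standard normal table)

Sample size formula for z-interval: n = (z*σ/E)²

n = (1.645 × 10.8 / 2.1)²
  = (8.460000)²
  = 71.5716

Round up to the nearest whole number: n = 72

72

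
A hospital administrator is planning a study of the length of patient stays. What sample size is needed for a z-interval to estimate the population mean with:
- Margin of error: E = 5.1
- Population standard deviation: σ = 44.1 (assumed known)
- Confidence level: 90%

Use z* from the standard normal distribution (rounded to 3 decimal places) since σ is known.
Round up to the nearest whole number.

Using z* since population σ is known (z-interval formula).

For 90% confidence, z* = 1.645 (from standard normal table)

Sample size formula for z-interval: n = (z*σ/E)²

n = (1.645 × 44.1 / 5.1)²
  = (14.224412)²
  = 202.3339

Round up to the nearest whole number: n = 203

203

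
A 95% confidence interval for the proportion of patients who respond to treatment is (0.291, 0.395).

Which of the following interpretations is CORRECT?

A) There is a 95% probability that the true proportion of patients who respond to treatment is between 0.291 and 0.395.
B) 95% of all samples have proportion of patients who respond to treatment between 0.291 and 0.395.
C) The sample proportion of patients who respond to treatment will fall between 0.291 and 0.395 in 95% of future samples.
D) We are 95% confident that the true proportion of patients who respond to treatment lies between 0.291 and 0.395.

A confidence interval represents our confidence in the procedure, not a probability statement about the parameter.

Key concept: If we repeated this sampling process many times and computed a 95% CI each time, about 95% of those intervals would contain the true population parameter.

For this specific interval (0.291, 0.395):
- Midpoint (point estimate): 0.343
- Margin of error: 0.052

The correct interpretation is the one stating confidence that the true parameter lies in the interval — option D.

D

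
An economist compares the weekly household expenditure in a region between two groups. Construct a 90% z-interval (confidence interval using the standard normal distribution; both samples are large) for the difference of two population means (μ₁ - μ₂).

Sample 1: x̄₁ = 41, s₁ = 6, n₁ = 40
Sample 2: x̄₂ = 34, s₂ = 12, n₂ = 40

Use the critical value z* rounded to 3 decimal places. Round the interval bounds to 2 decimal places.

Both samples are large (n₁ = 40 ≥ 30, n₂ = 40 ≥ 30), so a z-interval for the difference of means applies.

Point estimate: x̄₁ - x̄₂ = 41 - 34 = 7

Standard error: SE = √(s₁²/n₁ + s₂²/n₂)
= √(6²/40 + 12²/40)
= √(0.900000 + 3.600000)
= 2.121320

For 90% confidence, z* = 1.645 (from standard normal table)
Margin of error: E = z* × SE = 1.645 × 2.121320 = 3.4896

Z-interval: (x̄₁ - x̄₂) ± E = 7 ± 3.4896 = (3.5104, 10.4896)

Rounded to 2 decimal places:

(3.51, 10.49)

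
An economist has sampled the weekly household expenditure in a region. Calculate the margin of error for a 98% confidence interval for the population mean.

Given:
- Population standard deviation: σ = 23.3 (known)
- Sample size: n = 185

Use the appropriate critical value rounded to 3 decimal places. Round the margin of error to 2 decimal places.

The population standard deviation σ is known, so use the z-interval margin of error formula.

For 98% confidence, z* = 2.326 (from standard normal table)

Margin of error formula for z-interval: E = z* × σ/√n

E = 2.326 × 23.3/√185
  = 2.326 × 1.713050
  = 3.9846

Rounded to 2 decimal places:

3.98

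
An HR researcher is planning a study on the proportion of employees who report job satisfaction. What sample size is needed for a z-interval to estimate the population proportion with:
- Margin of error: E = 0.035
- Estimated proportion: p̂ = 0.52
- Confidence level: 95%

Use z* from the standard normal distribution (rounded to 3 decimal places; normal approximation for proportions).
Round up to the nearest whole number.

Using z* for proportion z-interval (normal approximation).

For 95% confidence, z* = 1.96 (from standard normal table)

Sample size formula for proportion z-interval: n = z*²p̂(1-p̂)/E²

n = 1.96² × 0.52 × 0.48 / 0.035²
  = 3.8416 × 0.2496 / 0.001225
  = 782.7456

Round up to the nearest whole number: n = 783

783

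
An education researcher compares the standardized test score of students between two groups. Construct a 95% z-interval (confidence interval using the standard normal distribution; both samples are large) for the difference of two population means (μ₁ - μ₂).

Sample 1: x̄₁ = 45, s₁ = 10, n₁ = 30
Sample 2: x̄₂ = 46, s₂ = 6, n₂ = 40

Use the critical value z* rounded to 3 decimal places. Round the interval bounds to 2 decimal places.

Both samples are large (n₁ = 30 ≥ 30, n₂ = 40 ≥ 30), so a z-interval for the difference of means applies.

Point estimate: x̄₁ - x̄₂ = 45 - 46 = -1

Standard error: SE = √(s₁²/n₁ + s₂²/n₂)
= √(10²/30 + 6²/40)
= √(3.333333 + 0.900000)
= 2.057507

For 95% confidence, z* = 1.96 (from standard normal table)
Margin of error: E = z* × SE = 1.96 × 2.057507 = 4.0327

Z-interval: (x̄₁ - x̄₂) ± E = -1 ± 4.0327 = (-5.0327, 3.0327)

Rounded to 2 decimal places:

(-5.03, 3.03)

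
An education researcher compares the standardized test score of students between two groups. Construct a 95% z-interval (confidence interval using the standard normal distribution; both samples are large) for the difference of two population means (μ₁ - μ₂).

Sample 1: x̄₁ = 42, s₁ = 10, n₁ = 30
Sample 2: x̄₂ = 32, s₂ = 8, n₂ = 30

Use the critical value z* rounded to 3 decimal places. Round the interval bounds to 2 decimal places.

Both samples are large (n₁ = 30 ≥ 30, n₂ = 30 ≥ 30), so a z-interval for the difference of means applies.

Point estimate: x̄₁ - x̄₂ = 42 - 32 = 10

Standard error: SE = √(s₁²/n₁ + s₂²/n₂)
= √(10²/30 + 8²/30)
= √(3.333333 + 2.133333)
= 2.338090

For 95% confidence, z* = 1.96 (from standard normal table)
Margin of error: E = z* × SE = 1.96 × 2.338090 = 4.5827

Z-interval: (x̄₁ - x̄₂) ± E = 10 ± 4.5827 = (5.4173, 14.5827)

Rounded to 2 decimal places:

(5.42, 14.58)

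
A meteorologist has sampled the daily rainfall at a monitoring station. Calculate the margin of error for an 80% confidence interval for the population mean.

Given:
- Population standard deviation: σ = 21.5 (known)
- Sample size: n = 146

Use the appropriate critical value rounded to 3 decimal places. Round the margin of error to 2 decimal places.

The population standard deviation σ is known, so use the z-interval margin of error formula.

For 80% confidence, z* = 1.282 (from standard normal table)

Margin of error formula for z-interval: E = z* × σ/√n

E = 1.282 × 21.5/√146
  = 1.282 × 1.779353
  = 2.2811

Rounded to 2 decimal places:

2.28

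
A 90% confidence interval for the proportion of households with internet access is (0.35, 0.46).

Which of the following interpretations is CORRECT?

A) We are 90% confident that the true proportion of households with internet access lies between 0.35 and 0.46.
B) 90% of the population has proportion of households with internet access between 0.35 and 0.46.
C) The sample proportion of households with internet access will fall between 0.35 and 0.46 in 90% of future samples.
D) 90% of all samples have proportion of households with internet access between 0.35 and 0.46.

A confidence interval represents our confidence in the procedure, not a probability statement about the parameter.

Key concept: If we repeated this sampling process many times and computed a 90% CI each time, about 90% of those intervals would contain the true population parameter.

For this specific interval (0.35, 0.46):
- Midpoint (point estimate): 0.405
- Margin of error: 0.055

The correct interpretation is the one stating confidence that the true parameter lies in the interval — option A.

A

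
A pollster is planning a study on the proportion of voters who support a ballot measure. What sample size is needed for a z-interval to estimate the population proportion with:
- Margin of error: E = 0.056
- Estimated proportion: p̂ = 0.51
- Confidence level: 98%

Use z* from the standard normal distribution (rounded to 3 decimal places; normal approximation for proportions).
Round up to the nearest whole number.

Using z* for proportion z-interval (normal approximation).

For 98% confidence, z* = 2.326 (from standard normal table)

Sample size formula for proportion z-interval: n = z*²p̂(1-p̂)/E²

n = 2.326² × 0.51 × 0.49 / 0.056²
  = 5.410276 × 0.2499 / 0.003136
  = 431.1314

Round up to the nearest whole number: n = 432

432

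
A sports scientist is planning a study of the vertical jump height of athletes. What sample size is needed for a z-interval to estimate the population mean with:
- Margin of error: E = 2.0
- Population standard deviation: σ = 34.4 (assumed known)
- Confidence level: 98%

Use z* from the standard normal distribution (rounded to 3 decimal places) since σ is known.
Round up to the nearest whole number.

Using z* since population σ is known (z-interval formula).

For 98% confidence, z* = 2.326 (from standard normal table)

Sample size formula for z-interval: n = (z*σ/E)²

n = (2.326 × 34.4 / 2.0)²
  = (40.007200)²
  = 1600.5761

Round up to the nearest whole number: n = 1601

1601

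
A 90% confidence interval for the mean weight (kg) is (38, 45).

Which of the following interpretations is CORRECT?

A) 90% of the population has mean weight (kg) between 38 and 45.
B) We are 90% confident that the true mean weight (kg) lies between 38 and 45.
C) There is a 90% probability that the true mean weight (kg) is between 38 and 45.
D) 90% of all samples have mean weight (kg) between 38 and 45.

A confidence interval represents our confidence in the procedure, not a probability statement about the parameter.

Key concept: If we repeated this sampling process many times and computed a 90% CI each time, about 90% of those intervals would contain the true population parameter.

For this specific interval (38, 45):
- Midpoint (point estimate): 41.5
- Margin of error: 3.5

The correct interpretation is the one stating confidence that the true parameter lies in the interval — option B.

B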